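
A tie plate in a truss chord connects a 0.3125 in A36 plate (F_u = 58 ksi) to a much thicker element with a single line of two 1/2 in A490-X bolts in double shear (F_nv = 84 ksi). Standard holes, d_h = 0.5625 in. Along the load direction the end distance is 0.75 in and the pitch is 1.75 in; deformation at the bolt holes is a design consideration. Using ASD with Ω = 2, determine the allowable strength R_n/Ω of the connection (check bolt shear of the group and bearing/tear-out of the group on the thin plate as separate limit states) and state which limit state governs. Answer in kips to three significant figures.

Bolt shear: A_b = π·0.5²/4 = 0.1963 in²; R_n = 84 × 0.1963 × 2 × 2 = 65.97 kips → 65.97 / 2 = 33 kips.
Bearing (1.2 l_c t F_u ≤ 2.4 d t F_u): upper limit = 2.4·0.5·0.3125·58 = 21.75 kips.
  Edge l_c = 0.75 − 0.5625/2 = 0.4688 → r_n = 10.2 kips; interior l_c = 1.75 − 0.5625 = 1.188 → r_n = 21.75 kips.
  R_n,bearing = 1·10.2 + 1·21.75 = 31.95 kips → 31.95 / 2 = 16 kips.
Bearing governs: 16 kips.

16 kips (bearing governs)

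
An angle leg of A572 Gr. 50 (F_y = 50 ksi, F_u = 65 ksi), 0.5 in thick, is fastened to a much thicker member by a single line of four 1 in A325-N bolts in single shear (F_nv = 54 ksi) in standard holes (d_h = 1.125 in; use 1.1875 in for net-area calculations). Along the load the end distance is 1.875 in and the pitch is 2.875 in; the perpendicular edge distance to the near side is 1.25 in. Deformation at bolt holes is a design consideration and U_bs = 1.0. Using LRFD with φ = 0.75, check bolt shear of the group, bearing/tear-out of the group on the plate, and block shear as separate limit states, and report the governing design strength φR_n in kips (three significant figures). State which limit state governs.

Bolt shear: A_b = π·1²/4 = 0.7854 in²; R_n = 54 × 0.7854 × 4 × 1 = 169.6 kips → 0.75 × 169.6 = 127 kips.
Bearing: edge l_c = 1.312, r_n = 51.19 kips; interior l_c = 1.75, r_n = 68.25 kips; R_n = 51.19 + 3·68.25 = 255.9 kips → 192 kips.
Block shear: A_gv = 5.25, A_nv = 3.172, A_nt = 0.3281 in²; R_n = min(0.6F_uA_nv, 0.6F_yA_gv) + U_bs·F_u·A_nt = 145 kips → 109 kips.
Block shear governs: 109 kips.

109 kips (block shear governs)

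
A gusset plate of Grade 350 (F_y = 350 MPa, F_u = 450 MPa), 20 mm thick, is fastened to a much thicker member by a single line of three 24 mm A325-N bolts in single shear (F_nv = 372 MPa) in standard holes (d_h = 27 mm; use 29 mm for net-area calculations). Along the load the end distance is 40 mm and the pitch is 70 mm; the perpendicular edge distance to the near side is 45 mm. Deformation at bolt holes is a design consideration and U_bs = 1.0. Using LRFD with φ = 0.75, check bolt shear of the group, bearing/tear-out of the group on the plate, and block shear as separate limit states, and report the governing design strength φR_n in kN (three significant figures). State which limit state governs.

379 kN (bolt shear governs)

Bolt shear: A_b = π·24²/4 = 452.4 mm²; R_n = 372 × 452.4 × 3 × 1 / 1000 = 504.9 kN → 0.75 × 504.9 = 379 kN.
Bearing: edge l_c = 26.5, r_n = 286.2 kN; interior l_c = 43, r_n = 464.4 kN; R_n = 286.2 + 2·464.4 = 1215 kN → 911 kN.
Block shear: A_gv = 3600, A_nv = 2150, A_nt = 610 mm²; R_n = min(0.6F_uA_nv, 0.6F_yA_gv) + U_bs·F_u·A_nt = 855 kN → 641 kN.
Bolt shear governs: 379 kN.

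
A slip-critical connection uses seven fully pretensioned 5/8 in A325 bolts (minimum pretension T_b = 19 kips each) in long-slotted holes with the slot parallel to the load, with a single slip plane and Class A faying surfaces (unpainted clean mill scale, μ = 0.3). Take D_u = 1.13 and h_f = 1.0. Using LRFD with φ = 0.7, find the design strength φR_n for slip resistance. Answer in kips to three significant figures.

31.6 kips

R_n = μ · D_u · h_f · T_b · n_s · n_b = 0.3 × 1.13 × 1.0 × 19 × 1 × 7 = 45.09 kips.
Design strength φR_n = 0.7 × 45.09 = 31.6 kips.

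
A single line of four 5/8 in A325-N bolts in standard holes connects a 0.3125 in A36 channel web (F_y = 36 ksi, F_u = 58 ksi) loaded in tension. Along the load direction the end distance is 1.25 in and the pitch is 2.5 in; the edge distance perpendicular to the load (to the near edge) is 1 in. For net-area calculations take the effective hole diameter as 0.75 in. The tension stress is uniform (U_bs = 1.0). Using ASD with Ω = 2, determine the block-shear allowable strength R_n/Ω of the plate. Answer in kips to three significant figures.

35.2 kips

Shear plane L_v = 1.25 + 3·2.5 = 8.75 in; A_gv = 8.75 × 0.3125 = 2.734 in².
A_nv = (8.75 − 3.5·0.75) × 0.3125 = 1.914 in².
A_nt = (1 − 0.5·0.75) × 0.3125 = 0.1953 in².
0.6 F_u A_nv = 66.61 kips; 0.6 F_y A_gv = 59.06 kips → shear yielding governs the shear term.
R_n = 59.06 + 1.0 × 58 × 0.1953 = 70.39 kips.
Allowable strength R_n/Ω = 70.39 / 2 = 35.2 kips.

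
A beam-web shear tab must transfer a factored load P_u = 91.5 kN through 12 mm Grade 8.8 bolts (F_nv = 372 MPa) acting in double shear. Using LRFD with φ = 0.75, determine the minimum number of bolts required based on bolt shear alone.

A_b = π·12²/4 = 113.1 mm².
Per-bolt design strength φR_n = 0.75 × 372 × 113.1 × 2 / 1000 = 63.11 kN.
n ≥ 91.5 / 63.11 = 1.45 → use 2 bolts.

2 bolts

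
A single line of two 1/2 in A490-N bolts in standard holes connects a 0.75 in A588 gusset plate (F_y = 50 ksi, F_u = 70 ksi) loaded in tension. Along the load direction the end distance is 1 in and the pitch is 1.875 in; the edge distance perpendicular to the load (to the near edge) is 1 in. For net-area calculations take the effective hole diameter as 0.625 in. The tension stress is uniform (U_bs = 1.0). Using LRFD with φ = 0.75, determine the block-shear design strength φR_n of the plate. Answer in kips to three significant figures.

Shear plane L_v = 1 + 1·1.875 = 2.875 in; A_gv = 2.875 × 0.75 = 2.156 in².
A_nv = (2.875 − 1.5·0.625) × 0.75 = 1.453 in².
A_nt = (1 − 0.5·0.625) × 0.75 = 0.5156 in².
0.6 F_u A_nv = 61.03 kips; 0.6 F_y A_gv = 64.69 kips → shear rupture governs the shear term.
R_n = 61.03 + 1.0 × 70 × 0.5156 = 97.12 kips.
Design strength φR_n = 0.75 × 97.12 = 72.8 kips.

72.8 kips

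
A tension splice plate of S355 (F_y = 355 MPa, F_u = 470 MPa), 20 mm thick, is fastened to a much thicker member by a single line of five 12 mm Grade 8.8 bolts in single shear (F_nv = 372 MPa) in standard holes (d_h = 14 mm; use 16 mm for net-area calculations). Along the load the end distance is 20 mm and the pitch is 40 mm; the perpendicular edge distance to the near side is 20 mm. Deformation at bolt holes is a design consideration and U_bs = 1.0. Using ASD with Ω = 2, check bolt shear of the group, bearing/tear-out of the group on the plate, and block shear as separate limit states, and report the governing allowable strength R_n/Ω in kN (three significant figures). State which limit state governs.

Bolt shear: A_b = π·12²/4 = 113.1 mm²; R_n = 372 × 113.1 × 5 × 1 / 1000 = 210.4 kN → 210.4 / 2 = 105 kN.
Bearing: edge l_c = 13, r_n = 146.6 kN; interior l_c = 26, r_n = 270.7 kN; R_n = 146.6 + 4·270.7 = 1230 kN → 615 kN.
Block shear: A_gv = 3600, A_nv = 2160, A_nt = 240 mm²; R_n = min(0.6F_uA_nv, 0.6F_yA_gv) + U_bs·F_u·A_nt = 721.9 kN → 361 kN.
Bolt shear governs: 105 kN.

105 kN (bolt shear governs)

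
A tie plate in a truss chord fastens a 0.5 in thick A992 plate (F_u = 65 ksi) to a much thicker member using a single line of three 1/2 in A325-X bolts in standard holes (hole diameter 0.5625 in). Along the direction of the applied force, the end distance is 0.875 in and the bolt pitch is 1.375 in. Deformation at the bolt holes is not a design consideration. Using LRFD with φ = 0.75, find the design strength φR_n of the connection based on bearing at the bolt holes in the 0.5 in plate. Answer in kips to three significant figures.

Per bolt r_n = 1.5 l_c t F_u ≤ 3.0 d t F_u; upper limit = 3.0 × 0.5 × 0.5 × 65 = 48.75 kips.
Edge bolt: l_c = 0.875 − 0.5625/2 = 0.5938 in → 1.5 × 0.5938 × 0.5 × 65 = 28.95 → r_n = 28.95 kips.
Interior bolts: l_c = 1.375 − 0.5625 = 0.8125 in → 1.5 × 0.8125 × 0.5 × 65 = 39.61 → r_n = 39.61 kips.
R_n = 1 × 28.95 + 2 × 39.61 = 108.2 kips.
Design strength φR_n = 0.75 × 108.2 = 81.1 kips.

81.1 kips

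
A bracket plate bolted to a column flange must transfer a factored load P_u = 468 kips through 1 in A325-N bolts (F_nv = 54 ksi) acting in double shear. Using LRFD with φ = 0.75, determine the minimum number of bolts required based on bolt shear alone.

8 bolts

A_b = π·1²/4 = 0.7854 in².
Per-bolt design strength φR_n = 0.75 × 54 × 0.7854 × 2 = 63.62 kips.
n ≥ 468 / 63.62 = 7.356 → use 8 bolts.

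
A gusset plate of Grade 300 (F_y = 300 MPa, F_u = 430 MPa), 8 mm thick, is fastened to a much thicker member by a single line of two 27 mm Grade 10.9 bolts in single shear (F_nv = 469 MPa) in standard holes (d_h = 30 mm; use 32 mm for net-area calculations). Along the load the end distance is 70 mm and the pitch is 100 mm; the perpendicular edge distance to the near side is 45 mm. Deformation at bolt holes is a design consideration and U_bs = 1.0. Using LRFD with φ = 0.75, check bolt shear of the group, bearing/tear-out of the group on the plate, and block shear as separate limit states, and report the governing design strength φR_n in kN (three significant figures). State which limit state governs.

258 kN (block shear governs)

Bolt shear: A_b = π·27²/4 = 572.6 mm²; R_n = 469 × 572.6 × 2 × 1 / 1000 = 537.1 kN → 0.75 × 537.1 = 403 kN.
Bearing: edge l_c = 55, r_n = 222.9 kN; interior l_c = 70, r_n = 222.9 kN; R_n = 222.9 + 1·222.9 = 445.8 kN → 334 kN.
Block shear: A_gv = 1360, A_nv = 976, A_nt = 232 mm²; R_n = min(0.6F_uA_nv, 0.6F_yA_gv) + U_bs·F_u·A_nt = 344.6 kN → 258 kN.
Block shear governs: 258 kN.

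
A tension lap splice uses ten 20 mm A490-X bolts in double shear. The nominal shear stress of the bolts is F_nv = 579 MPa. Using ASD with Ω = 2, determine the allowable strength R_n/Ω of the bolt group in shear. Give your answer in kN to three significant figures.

A_b = π × 20² / 4 = 314.2 mm².
R_n = F_nv · A_b · n · n_s = 579 × 314.2 × 10 × 2 / 1000 = 3638 kN.
Allowable strength R_n/Ω = 3638 / 2 = 1820 kN.

1820 kN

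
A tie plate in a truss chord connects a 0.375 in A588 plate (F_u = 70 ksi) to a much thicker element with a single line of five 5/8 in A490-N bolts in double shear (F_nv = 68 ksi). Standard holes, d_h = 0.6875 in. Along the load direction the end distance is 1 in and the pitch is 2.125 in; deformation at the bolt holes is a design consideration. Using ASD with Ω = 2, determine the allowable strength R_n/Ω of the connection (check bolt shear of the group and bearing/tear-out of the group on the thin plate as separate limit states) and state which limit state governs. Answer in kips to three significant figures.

89.1 kips (bearing governs)

Bolt shear: A_b = π·0.625²/4 = 0.3068 in²; R_n = 68 × 0.3068 × 5 × 2 = 208.6 kips → 208.6 / 2 = 104 kips.
Bearing (1.2 l_c t F_u ≤ 2.4 d t F_u): upper limit = 2.4·0.625·0.375·70 = 39.38 kips.
  Edge l_c = 1 − 0.6875/2 = 0.6562 → r_n = 20.67 kips; interior l_c = 2.125 − 0.6875 = 1.438 → r_n = 39.38 kips.
  R_n,bearing = 1·20.67 + 4·39.38 = 178.2 kips → 178.2 / 2 = 89.1 kips.
Bearing governs: 89.1 kips.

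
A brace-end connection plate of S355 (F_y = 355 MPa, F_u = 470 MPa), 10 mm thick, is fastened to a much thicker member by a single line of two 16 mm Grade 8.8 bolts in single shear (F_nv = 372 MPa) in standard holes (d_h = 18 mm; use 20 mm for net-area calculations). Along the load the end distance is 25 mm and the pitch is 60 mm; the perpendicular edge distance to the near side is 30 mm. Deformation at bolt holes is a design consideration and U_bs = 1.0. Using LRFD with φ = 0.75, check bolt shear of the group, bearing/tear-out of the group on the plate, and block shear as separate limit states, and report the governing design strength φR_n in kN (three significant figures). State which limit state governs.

Bolt shear: A_b = π·16²/4 = 201.1 mm²; R_n = 372 × 201.1 × 2 × 1 / 1000 = 149.6 kN → 0.75 × 149.6 = 112 kN.
Bearing: edge l_c = 16, r_n = 90.24 kN; interior l_c = 42, r_n = 180.5 kN; R_n = 90.24 + 1·180.5 = 270.7 kN → 203 kN.
Block shear: A_gv = 850, A_nv = 550, A_nt = 200 mm²; R_n = min(0.6F_uA_nv, 0.6F_yA_gv) + U_bs·F_u·A_nt = 249.1 kN → 187 kN.
Bolt shear governs: 112 kN.

112 kN (bolt shear governs)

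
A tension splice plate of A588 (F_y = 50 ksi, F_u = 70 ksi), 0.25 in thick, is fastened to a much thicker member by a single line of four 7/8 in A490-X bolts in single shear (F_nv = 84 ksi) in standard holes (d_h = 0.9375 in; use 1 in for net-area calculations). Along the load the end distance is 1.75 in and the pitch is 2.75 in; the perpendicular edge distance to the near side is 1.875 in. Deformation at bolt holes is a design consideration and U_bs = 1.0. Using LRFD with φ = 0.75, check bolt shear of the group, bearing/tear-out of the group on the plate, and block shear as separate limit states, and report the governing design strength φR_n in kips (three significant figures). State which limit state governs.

69.2 kips (block shear governs)

Bolt shear: A_b = π·0.875²/4 = 0.6013 in²; R_n = 84 × 0.6013 × 4 × 1 = 202 kips → 0.75 × 202 = 152 kips.
Bearing: edge l_c = 1.281, r_n = 26.91 kips; interior l_c = 1.812, r_n = 36.75 kips; R_n = 26.91 + 3·36.75 = 137.2 kips → 103 kips.
Block shear: A_gv = 2.5, A_nv = 1.625, A_nt = 0.3438 in²; R_n = min(0.6F_uA_nv, 0.6F_yA_gv) + U_bs·F_u·A_nt = 92.31 kips → 69.2 kips.
Block shear governs: 69.2 kips.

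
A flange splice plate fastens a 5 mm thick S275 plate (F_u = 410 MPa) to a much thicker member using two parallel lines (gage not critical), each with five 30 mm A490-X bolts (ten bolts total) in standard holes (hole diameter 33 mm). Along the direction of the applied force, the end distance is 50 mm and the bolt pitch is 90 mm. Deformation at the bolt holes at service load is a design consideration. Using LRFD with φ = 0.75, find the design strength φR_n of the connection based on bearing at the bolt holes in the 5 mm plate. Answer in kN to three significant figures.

Per bolt r_n = 1.2 l_c t F_u ≤ 2.4 d t F_u; upper limit = 2.4 × 30 × 5 × 410 / 1000 = 147.6 kN.
Edge bolt: l_c = 50 − 33/2 = 33.5 mm → 1.2 × 33.5 × 5 × 410 / 1000 = 82.41 → r_n = 82.41 kN.
Interior bolts: l_c = 90 − 33 = 57 mm → 1.2 × 57 × 5 × 410 / 1000 = 140.2 → r_n = 140.2 kN.
R_n = 2 × 82.41 + 8 × 140.2 = 1287 kN.
Design strength φR_n = 0.75 × 1287 = 965 kN.

965 kN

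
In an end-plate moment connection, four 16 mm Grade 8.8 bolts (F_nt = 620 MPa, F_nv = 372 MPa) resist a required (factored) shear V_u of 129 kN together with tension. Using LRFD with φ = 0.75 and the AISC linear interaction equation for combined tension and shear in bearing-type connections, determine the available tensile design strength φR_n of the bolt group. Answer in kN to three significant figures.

A_b = π·16²/4 = 201.1 mm²; f_rv = 129 × 1000 / (4 × 201.1) = 160.4 MPa.
F'_nt = 1.3 F_nt − (F_nt / φF_nv) f_rv = 1.3·620 − (620/(0.75·372))·160.4 = 449.6 MPa, capped at F_nt → F'_nt = 449.6 MPa.
R_n = F'_nt · A_b · n = 449.6 × 201.1 × 4 / 1000 = 361.6 kN.
Design strength φR_n = 0.75 × 361.6 = 271 kN.

271 kN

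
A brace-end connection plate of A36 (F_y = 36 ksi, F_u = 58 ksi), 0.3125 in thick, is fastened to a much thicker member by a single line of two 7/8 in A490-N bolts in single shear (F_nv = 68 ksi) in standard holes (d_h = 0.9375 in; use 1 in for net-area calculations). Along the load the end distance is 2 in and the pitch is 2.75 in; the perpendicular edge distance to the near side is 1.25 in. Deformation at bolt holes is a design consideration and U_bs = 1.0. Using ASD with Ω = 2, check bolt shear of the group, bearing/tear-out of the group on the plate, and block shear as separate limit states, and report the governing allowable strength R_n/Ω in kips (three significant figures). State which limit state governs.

22.8 kips (block shear governs)

Bolt shear: A_b = π·0.875²/4 = 0.6013 in²; R_n = 68 × 0.6013 × 2 × 1 = 81.78 kips → 81.78 / 2 = 40.9 kips.
Bearing: edge l_c = 1.531, r_n = 33.3 kips; interior l_c = 1.812, r_n = 38.06 kips; R_n = 33.3 + 1·38.06 = 71.37 kips → 35.7 kips.
Block shear: A_gv = 1.484, A_nv = 1.016, A_nt = 0.2344 in²; R_n = min(0.6F_uA_nv, 0.6F_yA_gv) + U_bs·F_u·A_nt = 45.66 kips → 22.8 kips.
Block shear governs: 22.8 kips.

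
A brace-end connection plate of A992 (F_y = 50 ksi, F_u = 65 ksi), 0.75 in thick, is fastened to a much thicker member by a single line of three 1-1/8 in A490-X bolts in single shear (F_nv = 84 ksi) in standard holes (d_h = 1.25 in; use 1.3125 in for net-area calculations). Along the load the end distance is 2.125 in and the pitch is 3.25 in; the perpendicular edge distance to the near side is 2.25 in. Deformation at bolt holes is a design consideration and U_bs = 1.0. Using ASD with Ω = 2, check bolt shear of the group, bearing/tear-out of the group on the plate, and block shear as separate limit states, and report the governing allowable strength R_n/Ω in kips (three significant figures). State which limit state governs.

Bolt shear: A_b = π·1.125²/4 = 0.994 in²; R_n = 84 × 0.994 × 3 × 1 = 250.5 kips → 250.5 / 2 = 125 kips.
Bearing: edge l_c = 1.5, r_n = 87.75 kips; interior l_c = 2, r_n = 117 kips; R_n = 87.75 + 2·117 = 321.7 kips → 161 kips.
Block shear: A_gv = 6.469, A_nv = 4.008, A_nt = 1.195 in²; R_n = min(0.6F_uA_nv, 0.6F_yA_gv) + U_bs·F_u·A_nt = 234 kips → 117 kips.
Block shear governs: 117 kips.

117 kips (block shear governs)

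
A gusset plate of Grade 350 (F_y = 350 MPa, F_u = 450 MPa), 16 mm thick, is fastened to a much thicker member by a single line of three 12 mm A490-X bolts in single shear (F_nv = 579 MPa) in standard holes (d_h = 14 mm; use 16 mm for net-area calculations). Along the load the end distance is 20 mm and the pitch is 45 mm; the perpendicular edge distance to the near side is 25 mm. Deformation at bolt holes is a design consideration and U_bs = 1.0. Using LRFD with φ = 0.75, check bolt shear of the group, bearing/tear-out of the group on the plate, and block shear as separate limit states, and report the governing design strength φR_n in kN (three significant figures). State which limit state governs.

147 kN (bolt shear governs)

Bolt shear: A_b = π·12²/4 = 113.1 mm²; R_n = 579 × 113.1 × 3 × 1 / 1000 = 196.5 kN → 0.75 × 196.5 = 147 kN.
Bearing: edge l_c = 13, r_n = 112.3 kN; interior l_c = 31, r_n = 207.4 kN; R_n = 112.3 + 2·207.4 = 527 kN → 395 kN.
Block shear: A_gv = 1760, A_nv = 1120, A_nt = 272 mm²; R_n = min(0.6F_uA_nv, 0.6F_yA_gv) + U_bs·F_u·A_nt = 424.8 kN → 319 kN.
Bolt shear governs: 147 kN.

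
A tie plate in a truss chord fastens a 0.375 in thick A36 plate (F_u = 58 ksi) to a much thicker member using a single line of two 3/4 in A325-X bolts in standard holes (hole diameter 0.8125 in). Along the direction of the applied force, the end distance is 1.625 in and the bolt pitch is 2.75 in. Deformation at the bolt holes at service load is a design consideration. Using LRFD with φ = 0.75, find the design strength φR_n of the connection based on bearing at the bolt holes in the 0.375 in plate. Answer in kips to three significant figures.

53.2 kips

Per bolt r_n = 1.2 l_c t F_u ≤ 2.4 d t F_u; upper limit = 2.4 × 0.75 × 0.375 × 58 = 39.15 kips.
Edge bolt: l_c = 1.625 − 0.8125/2 = 1.219 in → 1.2 × 1.219 × 0.375 × 58 = 31.81 → r_n = 31.81 kips.
Interior bolts: l_c = 2.75 − 0.8125 = 1.938 in → 1.2 × 1.938 × 0.375 × 58 = 50.57 → r_n = 39.15 kips.
R_n = 1 × 31.81 + 1 × 39.15 = 70.96 kips.
Design strength φR_n = 0.75 × 70.96 = 53.2 kips.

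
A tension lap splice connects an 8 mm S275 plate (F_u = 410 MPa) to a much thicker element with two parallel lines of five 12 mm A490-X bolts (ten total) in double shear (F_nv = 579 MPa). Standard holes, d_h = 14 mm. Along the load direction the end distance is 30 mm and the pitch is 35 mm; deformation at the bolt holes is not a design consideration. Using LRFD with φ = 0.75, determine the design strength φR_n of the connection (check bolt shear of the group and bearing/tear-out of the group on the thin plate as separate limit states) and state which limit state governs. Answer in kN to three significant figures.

790 kN (bearing governs)

Bolt shear: A_b = π·12²/4 = 113.1 mm²; R_n = 579 × 113.1 × 10 × 2 / 1000 = 1310 kN → 0.75 × 1310 = 982 kN.
Bearing (1.5 l_c t F_u ≤ 3.0 d t F_u): upper limit = 3.0·12·8·410 / 1000 = 118.1 kN.
  Edge l_c = 30 − 14/2 = 23 → r_n = 113.2 kN; interior l_c = 35 − 14 = 21 → r_n = 103.3 kN.
  R_n,bearing = 2·113.2 + 8·103.3 = 1053 kN → 0.75 × 1053 = 790 kN.
Bearing governs: 790 kN.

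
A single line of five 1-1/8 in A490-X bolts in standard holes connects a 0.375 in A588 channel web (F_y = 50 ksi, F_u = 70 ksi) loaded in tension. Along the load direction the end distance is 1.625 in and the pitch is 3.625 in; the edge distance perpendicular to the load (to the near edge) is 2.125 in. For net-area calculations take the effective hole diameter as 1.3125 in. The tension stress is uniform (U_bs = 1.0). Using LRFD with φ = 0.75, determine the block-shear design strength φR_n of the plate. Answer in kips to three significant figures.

Shear plane L_v = 1.625 + 4·3.625 = 16.12 in; A_gv = 16.12 × 0.375 = 6.047 in².
A_nv = (16.12 − 4.5·1.3125) × 0.375 = 3.832 in².
A_nt = (2.125 − 0.5·1.3125) × 0.375 = 0.5508 in².
0.6 F_u A_nv = 160.9 kips; 0.6 F_y A_gv = 181.4 kips → shear rupture governs the shear term.
R_n = 160.9 + 1.0 × 70 × 0.5508 = 199.5 kips.
Design strength φR_n = 0.75 × 199.5 = 150 kips.

150 kips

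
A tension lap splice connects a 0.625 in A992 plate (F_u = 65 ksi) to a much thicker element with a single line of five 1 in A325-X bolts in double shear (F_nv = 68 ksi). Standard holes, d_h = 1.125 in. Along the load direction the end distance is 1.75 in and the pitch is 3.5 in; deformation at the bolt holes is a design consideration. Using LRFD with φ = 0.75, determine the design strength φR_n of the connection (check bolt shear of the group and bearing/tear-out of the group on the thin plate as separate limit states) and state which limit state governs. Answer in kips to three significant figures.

Bolt shear: A_b = π·1²/4 = 0.7854 in²; R_n = 68 × 0.7854 × 5 × 2 = 534.1 kips → 0.75 × 534.1 = 401 kips.
Bearing (1.2 l_c t F_u ≤ 2.4 d t F_u): upper limit = 2.4·1·0.625·65 = 97.5 kips.
  Edge l_c = 1.75 − 1.125/2 = 1.188 → r_n = 57.89 kips; interior l_c = 3.5 − 1.125 = 2.375 → r_n = 97.5 kips.
  R_n,bearing = 1·57.89 + 4·97.5 = 447.9 kips → 0.75 × 447.9 = 336 kips.
Bearing governs: 336 kips.

336 kips (bearing governs)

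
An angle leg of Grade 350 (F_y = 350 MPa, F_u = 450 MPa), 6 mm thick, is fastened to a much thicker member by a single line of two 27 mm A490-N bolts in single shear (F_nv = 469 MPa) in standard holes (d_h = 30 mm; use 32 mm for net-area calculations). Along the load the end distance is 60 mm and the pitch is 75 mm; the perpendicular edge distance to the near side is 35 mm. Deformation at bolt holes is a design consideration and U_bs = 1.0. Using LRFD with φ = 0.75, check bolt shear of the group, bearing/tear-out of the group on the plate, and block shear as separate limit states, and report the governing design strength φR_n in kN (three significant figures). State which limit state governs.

144 kN (block shear governs)

Bolt shear: A_b = π·27²/4 = 572.6 mm²; R_n = 469 × 572.6 × 2 × 1 / 1000 = 537.1 kN → 0.75 × 537.1 = 403 kN.
Bearing: edge l_c = 45, r_n = 145.8 kN; interior l_c = 45, r_n = 145.8 kN; R_n = 145.8 + 1·145.8 = 291.6 kN → 219 kN.
Block shear: A_gv = 810, A_nv = 522, A_nt = 114 mm²; R_n = min(0.6F_uA_nv, 0.6F_yA_gv) + U_bs·F_u·A_nt = 192.2 kN → 144 kN.
Block shear governs: 144 kN.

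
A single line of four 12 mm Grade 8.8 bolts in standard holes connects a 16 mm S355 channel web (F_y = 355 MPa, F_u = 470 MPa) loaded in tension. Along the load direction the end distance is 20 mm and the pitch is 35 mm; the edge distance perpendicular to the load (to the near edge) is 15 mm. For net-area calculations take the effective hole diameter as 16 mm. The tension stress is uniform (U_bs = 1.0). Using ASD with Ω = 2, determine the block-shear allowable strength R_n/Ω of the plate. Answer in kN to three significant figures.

Shear plane L_v = 20 + 3·35 = 125 mm; A_gv = 125 × 16 = 2000 mm².
A_nv = (125 − 3.5·16) × 16 = 1104 mm².
A_nt = (15 − 0.5·16) × 16 = 112 mm².
0.6 F_u A_nv = 311.3 kN; 0.6 F_y A_gv = 426 kN → shear rupture governs the shear term.
R_n = 311.3 + 1.0 × 470 × 112 / 1000 = 364 kN.
Allowable strength R_n/Ω = 364 / 2 = 182 kN.

182 kN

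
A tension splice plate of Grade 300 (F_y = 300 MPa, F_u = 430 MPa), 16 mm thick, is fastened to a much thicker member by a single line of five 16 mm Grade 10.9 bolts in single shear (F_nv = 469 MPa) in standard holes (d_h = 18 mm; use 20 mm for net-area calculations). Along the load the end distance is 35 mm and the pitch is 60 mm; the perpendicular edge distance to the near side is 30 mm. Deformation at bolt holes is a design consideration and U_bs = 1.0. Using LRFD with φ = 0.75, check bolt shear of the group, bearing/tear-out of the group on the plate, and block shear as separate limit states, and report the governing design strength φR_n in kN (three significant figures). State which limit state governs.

Bolt shear: A_b = π·16²/4 = 201.1 mm²; R_n = 469 × 201.1 × 5 × 1 / 1000 = 471.5 kN → 0.75 × 471.5 = 354 kN.
Bearing: edge l_c = 26, r_n = 214.7 kN; interior l_c = 42, r_n = 264.2 kN; R_n = 214.7 + 4·264.2 = 1271 kN → 954 kN.
Block shear: A_gv = 4400, A_nv = 2960, A_nt = 320 mm²; R_n = min(0.6F_uA_nv, 0.6F_yA_gv) + U_bs·F_u·A_nt = 901.3 kN → 676 kN.
Bolt shear governs: 354 kN.

354 kN (bolt shear governs)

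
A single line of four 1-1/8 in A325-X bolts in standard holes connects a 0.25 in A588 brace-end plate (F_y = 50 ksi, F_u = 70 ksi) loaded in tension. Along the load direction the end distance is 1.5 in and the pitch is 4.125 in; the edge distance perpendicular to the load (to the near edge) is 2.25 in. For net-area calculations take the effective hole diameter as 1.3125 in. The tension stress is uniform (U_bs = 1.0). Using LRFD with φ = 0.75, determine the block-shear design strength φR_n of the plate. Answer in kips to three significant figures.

Shear plane L_v = 1.5 + 3·4.125 = 13.88 in; A_gv = 13.88 × 0.25 = 3.469 in².
A_nv = (13.88 − 3.5·1.3125) × 0.25 = 2.32 in².
A_nt = (2.25 − 0.5·1.3125) × 0.25 = 0.3984 in².
0.6 F_u A_nv = 97.45 kips; 0.6 F_y A_gv = 104.1 kips → shear rupture governs the shear term.
R_n = 97.45 + 1.0 × 70 × 0.3984 = 125.3 kips.
Design strength φR_n = 0.75 × 125.3 = 94 kips.

94 kips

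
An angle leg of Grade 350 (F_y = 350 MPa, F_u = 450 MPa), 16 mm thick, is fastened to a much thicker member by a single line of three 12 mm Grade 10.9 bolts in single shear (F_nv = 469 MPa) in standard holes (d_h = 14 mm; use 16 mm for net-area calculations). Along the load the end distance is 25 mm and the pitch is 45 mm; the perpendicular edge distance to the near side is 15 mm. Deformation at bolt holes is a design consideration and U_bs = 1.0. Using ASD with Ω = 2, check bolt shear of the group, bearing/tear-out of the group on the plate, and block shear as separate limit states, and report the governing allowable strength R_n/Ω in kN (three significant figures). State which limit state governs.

Bolt shear: A_b = π·12²/4 = 113.1 mm²; R_n = 469 × 113.1 × 3 × 1 / 1000 = 159.1 kN → 159.1 / 2 = 79.6 kN.
Bearing: edge l_c = 18, r_n = 155.5 kN; interior l_c = 31, r_n = 207.4 kN; R_n = 155.5 + 2·207.4 = 570.2 kN → 285 kN.
Block shear: A_gv = 1840, A_nv = 1200, A_nt = 112 mm²; R_n = min(0.6F_uA_nv, 0.6F_yA_gv) + U_bs·F_u·A_nt = 374.4 kN → 187 kN.
Bolt shear governs: 79.6 kN.

79.6 kN (bolt shear governs)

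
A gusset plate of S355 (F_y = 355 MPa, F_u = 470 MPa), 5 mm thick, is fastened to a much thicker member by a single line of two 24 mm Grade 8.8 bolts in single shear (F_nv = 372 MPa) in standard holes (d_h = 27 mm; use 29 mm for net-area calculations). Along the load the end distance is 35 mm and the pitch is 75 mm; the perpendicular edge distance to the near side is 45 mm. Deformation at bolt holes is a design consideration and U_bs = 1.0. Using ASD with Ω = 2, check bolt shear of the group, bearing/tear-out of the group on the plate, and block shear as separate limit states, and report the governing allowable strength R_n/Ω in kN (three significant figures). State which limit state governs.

82.7 kN (block shear governs)

Bolt shear: A_b = π·24²/4 = 452.4 mm²; R_n = 372 × 452.4 × 2 × 1 / 1000 = 336.6 kN → 336.6 / 2 = 168 kN.
Bearing: edge l_c = 21.5, r_n = 60.63 kN; interior l_c = 48, r_n = 135.4 kN; R_n = 60.63 + 1·135.4 = 196 kN → 98 kN.
Block shear: A_gv = 550, A_nv = 332.5, A_nt = 152.5 mm²; R_n = min(0.6F_uA_nv, 0.6F_yA_gv) + U_bs·F_u·A_nt = 165.4 kN → 82.7 kN.
Block shear governs: 82.7 kN.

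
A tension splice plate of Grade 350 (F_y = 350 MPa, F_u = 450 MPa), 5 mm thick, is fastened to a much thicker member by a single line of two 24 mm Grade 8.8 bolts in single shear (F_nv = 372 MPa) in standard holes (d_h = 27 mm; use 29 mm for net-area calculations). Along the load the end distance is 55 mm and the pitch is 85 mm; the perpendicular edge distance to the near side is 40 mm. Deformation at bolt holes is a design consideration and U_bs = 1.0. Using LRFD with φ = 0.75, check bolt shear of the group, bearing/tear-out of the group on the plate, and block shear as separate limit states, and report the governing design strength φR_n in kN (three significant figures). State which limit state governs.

Bolt shear: A_b = π·24²/4 = 452.4 mm²; R_n = 372 × 452.4 × 2 × 1 / 1000 = 336.6 kN → 0.75 × 336.6 = 252 kN.
Bearing: edge l_c = 41.5, r_n = 112 kN; interior l_c = 58, r_n = 129.6 kN; R_n = 112 + 1·129.6 = 241.6 kN → 181 kN.
Block shear: A_gv = 700, A_nv = 482.5, A_nt = 127.5 mm²; R_n = min(0.6F_uA_nv, 0.6F_yA_gv) + U_bs·F_u·A_nt = 187.7 kN → 141 kN.
Block shear governs: 141 kN.

141 kN (block shear governs)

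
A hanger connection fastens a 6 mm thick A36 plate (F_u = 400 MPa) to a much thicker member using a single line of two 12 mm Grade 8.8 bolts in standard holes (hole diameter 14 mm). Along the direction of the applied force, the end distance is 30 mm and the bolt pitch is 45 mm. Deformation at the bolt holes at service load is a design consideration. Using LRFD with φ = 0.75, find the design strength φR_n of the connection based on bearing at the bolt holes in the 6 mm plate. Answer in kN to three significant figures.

102 kN

Per bolt r_n = 1.2 l_c t F_u ≤ 2.4 d t F_u; upper limit = 2.4 × 12 × 6 × 400 / 1000 = 69.12 kN.
Edge bolt: l_c = 30 − 14/2 = 23 mm → 1.2 × 23 × 6 × 400 / 1000 = 66.24 → r_n = 66.24 kN.
Interior bolts: l_c = 45 − 14 = 31 mm → 1.2 × 31 × 6 × 400 / 1000 = 89.28 → r_n = 69.12 kN.
R_n = 1 × 66.24 + 1 × 69.12 = 135.4 kN.
Design strength φR_n = 0.75 × 135.4 = 102 kN.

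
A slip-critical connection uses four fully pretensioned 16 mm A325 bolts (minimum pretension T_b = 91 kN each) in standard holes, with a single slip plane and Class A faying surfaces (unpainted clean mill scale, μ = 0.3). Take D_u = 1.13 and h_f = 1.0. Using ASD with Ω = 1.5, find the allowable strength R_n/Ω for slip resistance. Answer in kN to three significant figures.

82.3 kN

R_n = μ · D_u · h_f · T_b · n_s · n_b = 0.3 × 1.13 × 1.0 × 91 × 1 × 4 = 123.4 kN.
Allowable strength R_n/Ω = 123.4 / 1.5 = 82.3 kN.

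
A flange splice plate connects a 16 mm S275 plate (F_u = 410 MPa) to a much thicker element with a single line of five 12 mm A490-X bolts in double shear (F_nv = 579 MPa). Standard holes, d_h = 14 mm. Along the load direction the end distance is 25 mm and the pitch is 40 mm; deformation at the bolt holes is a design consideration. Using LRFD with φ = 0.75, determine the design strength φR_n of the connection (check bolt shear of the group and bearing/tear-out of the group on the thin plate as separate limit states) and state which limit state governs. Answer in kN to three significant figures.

491 kN (bolt shear governs)

Bolt shear: A_b = π·12²/4 = 113.1 mm²; R_n = 579 × 113.1 × 5 × 2 / 1000 = 654.8 kN → 0.75 × 654.8 = 491 kN.
Bearing (1.2 l_c t F_u ≤ 2.4 d t F_u): upper limit = 2.4·12·16·410 / 1000 = 188.9 kN.
  Edge l_c = 25 − 14/2 = 18 → r_n = 141.7 kN; interior l_c = 40 − 14 = 26 → r_n = 188.9 kN.
  R_n,bearing = 1·141.7 + 4·188.9 = 897.4 kN → 0.75 × 897.4 = 673 kN.
Bolt shear governs: 491 kN.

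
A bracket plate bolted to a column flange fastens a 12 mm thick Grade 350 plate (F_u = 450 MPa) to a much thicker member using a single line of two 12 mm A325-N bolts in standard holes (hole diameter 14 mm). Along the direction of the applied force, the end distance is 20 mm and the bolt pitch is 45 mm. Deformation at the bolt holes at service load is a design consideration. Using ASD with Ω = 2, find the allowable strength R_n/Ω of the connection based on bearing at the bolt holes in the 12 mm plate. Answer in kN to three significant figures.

120 kN

Per bolt r_n = 1.2 l_c t F_u ≤ 2.4 d t F_u; upper limit = 2.4 × 12 × 12 × 450 / 1000 = 155.5 kN.
Edge bolt: l_c = 20 − 14/2 = 13 mm → 1.2 × 13 × 12 × 450 / 1000 = 84.24 → r_n = 84.24 kN.
Interior bolts: l_c = 45 − 14 = 31 mm → 1.2 × 31 × 12 × 450 / 1000 = 200.9 → r_n = 155.5 kN.
R_n = 1 × 84.24 + 1 × 155.5 = 239.8 kN.
Allowable strength R_n/Ω = 239.8 / 2 = 120 kN.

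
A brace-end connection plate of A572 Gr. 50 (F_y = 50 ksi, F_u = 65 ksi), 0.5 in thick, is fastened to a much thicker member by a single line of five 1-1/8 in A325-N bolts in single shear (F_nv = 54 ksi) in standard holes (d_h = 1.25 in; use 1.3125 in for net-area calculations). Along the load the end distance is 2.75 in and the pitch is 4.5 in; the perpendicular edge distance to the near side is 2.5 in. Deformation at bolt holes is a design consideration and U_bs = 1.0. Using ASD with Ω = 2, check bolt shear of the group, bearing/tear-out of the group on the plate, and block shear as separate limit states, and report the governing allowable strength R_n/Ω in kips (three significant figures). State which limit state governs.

Bolt shear: A_b = π·1.125²/4 = 0.994 in²; R_n = 54 × 0.994 × 5 × 1 = 268.4 kips → 268.4 / 2 = 134 kips.
Bearing: edge l_c = 2.125, r_n = 82.88 kips; interior l_c = 3.25, r_n = 87.75 kips; R_n = 82.88 + 4·87.75 = 433.9 kips → 217 kips.
Block shear: A_gv = 10.38, A_nv = 7.422, A_nt = 0.9219 in²; R_n = min(0.6F_uA_nv, 0.6F_yA_gv) + U_bs·F_u·A_nt = 349.4 kips → 175 kips.
Bolt shear governs: 134 kips.

134 kips (bolt shear governs)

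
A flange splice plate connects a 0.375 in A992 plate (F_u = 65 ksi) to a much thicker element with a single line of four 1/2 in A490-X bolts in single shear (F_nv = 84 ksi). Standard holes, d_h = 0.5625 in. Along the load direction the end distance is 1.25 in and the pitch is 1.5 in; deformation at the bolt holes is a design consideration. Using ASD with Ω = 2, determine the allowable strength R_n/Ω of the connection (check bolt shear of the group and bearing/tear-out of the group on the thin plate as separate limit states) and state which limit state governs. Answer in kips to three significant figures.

Bolt shear: A_b = π·0.5²/4 = 0.1963 in²; R_n = 84 × 0.1963 × 4 × 1 = 65.97 kips → 65.97 / 2 = 33 kips.
Bearing (1.2 l_c t F_u ≤ 2.4 d t F_u): upper limit = 2.4·0.5·0.375·65 = 29.25 kips.
  Edge l_c = 1.25 − 0.5625/2 = 0.9688 → r_n = 28.34 kips; interior l_c = 1.5 − 0.5625 = 0.9375 → r_n = 27.42 kips.
  R_n,bearing = 1·28.34 + 3·27.42 = 110.6 kips → 110.6 / 2 = 55.3 kips.
Bolt shear governs: 33 kips.

33 kips (bolt shear governs)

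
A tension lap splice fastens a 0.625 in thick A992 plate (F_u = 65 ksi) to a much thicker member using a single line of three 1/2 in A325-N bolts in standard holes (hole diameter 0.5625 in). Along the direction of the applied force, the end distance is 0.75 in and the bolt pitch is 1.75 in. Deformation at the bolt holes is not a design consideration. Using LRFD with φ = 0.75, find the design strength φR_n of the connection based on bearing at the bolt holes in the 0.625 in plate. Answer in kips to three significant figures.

113 kips

Per bolt r_n = 1.5 l_c t F_u ≤ 3.0 d t F_u; upper limit = 3.0 × 0.5 × 0.625 × 65 = 60.94 kips.
Edge bolt: l_c = 0.75 − 0.5625/2 = 0.4688 in → 1.5 × 0.4688 × 0.625 × 65 = 28.56 → r_n = 28.56 kips.
Interior bolts: l_c = 1.75 − 0.5625 = 1.188 in → 1.5 × 1.188 × 0.625 × 65 = 72.36 → r_n = 60.94 kips.
R_n = 1 × 28.56 + 2 × 60.94 = 150.4 kips.
Design strength φR_n = 0.75 × 150.4 = 113 kips.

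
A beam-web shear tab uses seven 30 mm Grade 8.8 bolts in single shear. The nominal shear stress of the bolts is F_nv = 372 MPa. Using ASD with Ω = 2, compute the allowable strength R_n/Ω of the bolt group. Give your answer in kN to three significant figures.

920 kN

A_b = π × 30² / 4 = 706.9 mm².
R_n = F_nv · A_b · n · n_s = 372 × 706.9 × 7 × 1 / 1000 = 1841 kN.
Allowable strength R_n/Ω = 1841 / 2 = 920 kN.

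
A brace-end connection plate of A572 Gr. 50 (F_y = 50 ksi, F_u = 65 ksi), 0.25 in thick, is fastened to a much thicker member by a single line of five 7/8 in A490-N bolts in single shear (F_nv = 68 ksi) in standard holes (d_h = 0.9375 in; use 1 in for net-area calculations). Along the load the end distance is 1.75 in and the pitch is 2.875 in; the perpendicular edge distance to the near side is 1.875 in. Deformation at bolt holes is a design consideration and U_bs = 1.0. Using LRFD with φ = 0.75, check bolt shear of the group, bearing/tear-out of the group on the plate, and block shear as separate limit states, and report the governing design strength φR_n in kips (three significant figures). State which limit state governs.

Bolt shear: A_b = π·0.875²/4 = 0.6013 in²; R_n = 68 × 0.6013 × 5 × 1 = 204.4 kips → 0.75 × 204.4 = 153 kips.
Bearing: edge l_c = 1.281, r_n = 24.98 kips; interior l_c = 1.938, r_n = 34.12 kips; R_n = 24.98 + 4·34.12 = 161.5 kips → 121 kips.
Block shear: A_gv = 3.312, A_nv = 2.188, A_nt = 0.3438 in²; R_n = min(0.6F_uA_nv, 0.6F_yA_gv) + U_bs·F_u·A_nt = 107.7 kips → 80.7 kips.
Block shear governs: 80.7 kips.

80.7 kips (block shear governs)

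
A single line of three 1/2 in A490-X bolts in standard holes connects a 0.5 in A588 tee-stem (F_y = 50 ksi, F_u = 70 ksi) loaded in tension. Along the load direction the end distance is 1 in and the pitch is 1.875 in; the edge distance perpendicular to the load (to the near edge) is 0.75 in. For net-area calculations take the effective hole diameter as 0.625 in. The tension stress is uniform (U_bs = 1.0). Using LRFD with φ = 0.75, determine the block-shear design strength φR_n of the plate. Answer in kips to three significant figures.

61.7 kips

Shear plane L_v = 1 + 2·1.875 = 4.75 in; A_gv = 4.75 × 0.5 = 2.375 in².
A_nv = (4.75 − 2.5·0.625) × 0.5 = 1.594 in².
A_nt = (0.75 − 0.5·0.625) × 0.5 = 0.2188 in².
0.6 F_u A_nv = 66.94 kips; 0.6 F_y A_gv = 71.25 kips → shear rupture governs the shear term.
R_n = 66.94 + 1.0 × 70 × 0.2188 = 82.25 kips.
Design strength φR_n = 0.75 × 82.25 = 61.7 kips.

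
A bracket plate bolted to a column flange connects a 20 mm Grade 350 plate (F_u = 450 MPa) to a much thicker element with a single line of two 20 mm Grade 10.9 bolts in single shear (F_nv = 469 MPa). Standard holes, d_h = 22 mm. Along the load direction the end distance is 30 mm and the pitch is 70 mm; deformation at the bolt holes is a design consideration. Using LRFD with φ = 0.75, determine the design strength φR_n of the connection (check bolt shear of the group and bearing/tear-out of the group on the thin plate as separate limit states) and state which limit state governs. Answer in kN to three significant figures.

221 kN (bolt shear governs)

Bolt shear: A_b = π·20²/4 = 314.2 mm²; R_n = 469 × 314.2 × 2 × 1 / 1000 = 294.7 kN → 0.75 × 294.7 = 221 kN.
Bearing (1.2 l_c t F_u ≤ 2.4 d t F_u): upper limit = 2.4·20·20·450 / 1000 = 432 kN.
  Edge l_c = 30 − 22/2 = 19 → r_n = 205.2 kN; interior l_c = 70 − 22 = 48 → r_n = 432 kN.
  R_n,bearing = 1·205.2 + 1·432 = 637.2 kN → 0.75 × 637.2 = 478 kN.
Bolt shear governs: 221 kN.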